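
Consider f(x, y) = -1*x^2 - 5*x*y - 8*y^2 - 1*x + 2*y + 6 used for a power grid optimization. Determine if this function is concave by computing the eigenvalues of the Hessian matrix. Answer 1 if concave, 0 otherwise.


The Hessian of f(x,y) = -1*x^2 - 5*x*y - 8*y^2 - 1*x + 2*y + 6 is:
H = [[-2, -5], [-5, -16]]
Trace = -2 - 16 = -18
Determinant = -2*-16 - (-5)^2 = 7
Discriminant = (-18)^2 - 4*7 = 296.0
Eigenvalues: lambda_1 = -17.6023, lambda_2 = -0.3977
The function is concave.

1


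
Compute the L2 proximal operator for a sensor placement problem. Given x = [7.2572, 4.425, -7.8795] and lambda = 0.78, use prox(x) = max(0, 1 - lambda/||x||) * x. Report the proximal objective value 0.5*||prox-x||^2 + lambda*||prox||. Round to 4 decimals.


Step 1: Compute ||x||.
||x|| = 11.5903
Step 2: Compute scaling factor.
scale = max(0, 1 - 0.78/11.5903) = 0.9327
Step 3: prox(x) = [6.7688, 4.1272, -7.3492]
||prox(x)|| = 10.8103
Step 4: Proximal objective.
0.5*||prox-x||^2 = 0.3042
lambda*||prox|| = 8.432
Total = 8.7362


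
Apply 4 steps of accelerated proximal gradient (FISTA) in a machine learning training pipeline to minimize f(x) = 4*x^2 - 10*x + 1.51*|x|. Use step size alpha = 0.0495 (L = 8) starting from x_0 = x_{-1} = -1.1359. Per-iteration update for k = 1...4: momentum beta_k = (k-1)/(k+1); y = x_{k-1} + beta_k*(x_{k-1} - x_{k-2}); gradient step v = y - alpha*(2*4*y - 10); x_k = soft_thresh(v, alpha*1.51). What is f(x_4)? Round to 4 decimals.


FISTA on f(x) = 4*x^2 - 10*x + 1.51*|x|
L = 8, alpha = 0.0495
Iteration 1: beta = 0.0, y = -1.1359 + 0.0*(-1.1359 + 1.1359) = -1.1359
  grad(y) = -19.0872, v = y - alpha*grad = -0.1911
  prox(v) = soft_thresh(-0.1911, 0.0747) = -0.1163
Iteration 2: beta = 0.3333, y = -0.1163 + 0.3333*(-0.1163 + 1.1359) = 0.2235
  grad(y) = -8.2119, v = y - alpha*grad = 0.63
  prox(v) = soft_thresh(0.63, 0.0747) = 0.5553
Iteration 3: beta = 0.5, y = 0.5553 + 0.5*(0.5553 + 0.1163) = 0.8911
  grad(y) = -2.8715, v = y - alpha*grad = 1.0332
  prox(v) = soft_thresh(1.0332, 0.0747) = 0.9585
Iteration 4: beta = 0.6, y = 0.9585 + 0.6*(0.9585 - 0.5553) = 1.2004
  grad(y) = -0.397, v = y - alpha*grad = 1.22
  prox(v) = soft_thresh(1.22, 0.0747) = 1.1453
f(x_4) = 4*1.1453^2 - 10*1.1453 + 1.51*|1.1453| = -4.4768


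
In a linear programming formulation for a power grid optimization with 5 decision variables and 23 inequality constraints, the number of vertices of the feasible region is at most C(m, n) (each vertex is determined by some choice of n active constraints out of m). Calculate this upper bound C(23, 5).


Each vertex corresponds to some choice of n active constraints out of m, so the number of vertices is at most C(m, n) = m! / (n!(m-n)!).
m = 23, n = 5
Numerator: 23 * 22 * 21 * 20 * 19
Denominator: 5! = 120
C(23, 5) = 33649


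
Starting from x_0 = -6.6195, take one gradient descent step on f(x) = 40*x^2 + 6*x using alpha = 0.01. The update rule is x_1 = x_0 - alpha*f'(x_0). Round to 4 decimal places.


We compute the gradient at x_0 and apply the update.
f'(x) = 80*x + 6
f'(-6.6195) = 80*-6.6195 + 6 = -523.56
x_1 = -6.6195 - 0.01*-523.56 = -1.3839


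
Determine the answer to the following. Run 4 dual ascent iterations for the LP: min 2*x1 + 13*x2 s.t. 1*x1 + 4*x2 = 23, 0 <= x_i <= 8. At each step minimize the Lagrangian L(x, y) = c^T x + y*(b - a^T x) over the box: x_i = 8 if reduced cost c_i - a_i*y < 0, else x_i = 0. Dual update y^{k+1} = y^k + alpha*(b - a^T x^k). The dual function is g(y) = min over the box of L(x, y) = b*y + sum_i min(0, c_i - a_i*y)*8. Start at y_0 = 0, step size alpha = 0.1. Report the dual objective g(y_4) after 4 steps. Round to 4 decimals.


Dual ascent for LP: min 2*x1 + 13*x2, 1*x1 + 4*x2 = 23, 0 <= x_i <= 8
Step 1: y^k = 0.0, reduced costs: (2.0, 13.0)
  x^k = (0.0, 0.0), subgradient = b - a^T x = 23.0
  y^{k+1} = 0.0 + 0.1*23.0 = 2.3
Step 2: y^k = 2.3, reduced costs: (-0.3, 3.8)
  x^k = (8.0, 0.0), subgradient = b - a^T x = 15.0
  y^{k+1} = 2.3 + 0.1*15.0 = 3.8
Step 3: y^k = 3.8, reduced costs: (-1.8, -2.2)
  x^k = (8.0, 8.0), subgradient = b - a^T x = -17.0
  y^{k+1} = 3.8 + 0.1*-17.0 = 2.1
Step 4: y^k = 2.1, reduced costs: (-0.1, 4.6)
  x^k = (8.0, 0.0), subgradient = b - a^T x = 15.0
  y^{k+1} = 2.1 + 0.1*15.0 = 3.6
Dual objective at y_4 = 3.6: reduced costs (-1.6, -1.4), box minimizer x = (8.0, 8.0)
g(y_4) = b*y + (c1 - a1*y)*x1 + (c2 - a2*y)*x2 = 23*3.6 + (-1.6)*8.0 + (-1.4)*8.0 = 82.8 - 12.8 - 11.2 = 58.8


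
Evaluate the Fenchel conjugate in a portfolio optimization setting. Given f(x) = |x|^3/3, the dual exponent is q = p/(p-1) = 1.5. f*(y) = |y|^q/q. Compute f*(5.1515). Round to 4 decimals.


The conjugate exponent q satisfies 1/p + 1/q = 1.
p = 3, so q = 3/(3 - 1) = 1.5
|y|^q = 5.1515^1.5 = 11.6923
f*(5.1515) = 11.6923 / 1.5 = 7.7949


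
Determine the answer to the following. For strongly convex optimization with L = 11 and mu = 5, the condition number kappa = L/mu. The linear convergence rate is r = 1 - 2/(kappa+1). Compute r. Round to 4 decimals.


Step 1: Compute the condition number.
kappa = L/mu = 11/5 = 2.2
Step 2: Compute the convergence rate.
r = 1 - 2/(kappa + 1) = 1 - 2*mu/(L + mu) = (L - mu)/(L + mu) = 6/16 = 0.375


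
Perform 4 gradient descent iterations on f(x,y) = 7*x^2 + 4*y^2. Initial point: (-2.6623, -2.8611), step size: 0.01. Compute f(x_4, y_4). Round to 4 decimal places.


Gradient descent on f(x,y) = 7*x^2 + 4*y^2.
Starting point: (-2.6623, -2.8611), alpha = 0.01
Step 1: grad_x = 2*7*-2.6623 = -37.2722, grad_y = 2*4*-2.8611 = -22.8888
  x_1 = -2.6623 - 0.01*-37.2722 = -2.2896
  y_1 = -2.8611 - 0.01*-22.8888 = -2.6322
Step 2: grad_x = 2*7*-2.2896 = -32.0541, grad_y = 2*4*-2.6322 = -21.0577
  x_2 = -2.2896 - 0.01*-32.0541 = -1.969
  y_2 = -2.6322 - 0.01*-21.0577 = -2.4216
Step 3: grad_x = 2*7*-1.969 = -27.5665, grad_y = 2*4*-2.4216 = -19.3731
  x_3 = -1.969 - 0.01*-27.5665 = -1.6934
  y_3 = -2.4216 - 0.01*-19.3731 = -2.2279
Step 4: grad_x = 2*7*-1.6934 = -23.7072, grad_y = 2*4*-2.2279 = -17.8232
  x_4 = -1.6934 - 0.01*-23.7072 = -1.4563
  y_4 = -2.2279 - 0.01*-17.8232 = -2.0497
f(-1.4563, -2.0497) = 7*(-1.4563)^2 + 4*(-2.0497)^2 = 31.6503


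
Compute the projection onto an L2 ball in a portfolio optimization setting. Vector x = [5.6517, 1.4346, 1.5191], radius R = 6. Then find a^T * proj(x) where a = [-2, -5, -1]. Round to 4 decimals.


Step 1: Compute ||x|| (intermediates to 6 decimals).
||x|| = sqrt(5.6517^2 + 1.4346^2 + 1.5191^2) = 6.025567
Step 2: Project.
Since ||x|| > R, scale = R/||x|| = 6/6.025567 = 0.995757, proj(x) = scale * x
proj(x) = [5.62772, 1.428513, 1.512654]
Step 3: Dot product.
a^T * proj(x) = -2*5.62772 - 5*1.428513 - 1*1.512654 = -19.9107


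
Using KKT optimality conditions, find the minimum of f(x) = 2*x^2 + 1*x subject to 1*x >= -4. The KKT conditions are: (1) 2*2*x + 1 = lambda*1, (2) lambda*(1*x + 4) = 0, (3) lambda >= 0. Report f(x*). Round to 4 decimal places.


Step 1: Try lambda = 0 (constraint inactive).
Stationarity: 2*2*x + 1 = 0
x* = -1/(2*2) = -0.25
Check constraint: 1*-0.25 = -0.25 >= -4 -- satisfied.
Step 2: Compute optimal value.
f(x*) = 2*(-0.25)^2 + 1*(-0.25) = -0.125


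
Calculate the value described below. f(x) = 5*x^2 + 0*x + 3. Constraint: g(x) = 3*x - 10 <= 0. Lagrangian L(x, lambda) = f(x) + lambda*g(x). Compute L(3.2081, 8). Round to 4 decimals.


Step 1: Evaluate f(x).
f(3.2081) = 5*3.2081^2 + 0*3.2081 + 3 = 54.4595
Step 2: Evaluate g(x).
g(3.2081) = 3*3.2081 - 10 = -0.3757
Step 3: Compute Lagrangian.
L = 54.4595 + 8*-0.3757 = 51.4539


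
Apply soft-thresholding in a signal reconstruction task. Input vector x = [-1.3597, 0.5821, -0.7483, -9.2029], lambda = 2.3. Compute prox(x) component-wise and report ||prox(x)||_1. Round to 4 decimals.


Soft-thresholding with lambda = 2.3:
prox(-1.3597) = sign(-1.3597)*max(|-1.3597| - 2.3, 0) = 0.0
prox(0.5821) = sign(0.5821)*max(|0.5821| - 2.3, 0) = 0.0
prox(-0.7483) = sign(-0.7483)*max(|-0.7483| - 2.3, 0) = 0.0
prox(-9.2029) = sign(-9.2029)*max(|-9.2029| - 2.3, 0) = -6.9029
prox(x) = [0.0, 0.0, 0.0, -6.9029]
||prox(x)||_1 = 0.0 + 0.0 + 0.0 + 6.9029 = 6.9029


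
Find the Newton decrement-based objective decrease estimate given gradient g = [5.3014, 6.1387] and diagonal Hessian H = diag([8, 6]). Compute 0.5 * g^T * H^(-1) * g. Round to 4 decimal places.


Step 1: H is diagonal, so H^(-1) * g = [0.6627, 1.0231].
Step 2: g^T H^(-1) g = sum_i g_i^2 / H_ii
  = (5.3014)^2/8 + (6.1387)^2/6
  = 3.5131 + 6.2806 = 9.7937
Step 3: Objective decrease = 0.5 * g^T H^(-1) g = 4.8969


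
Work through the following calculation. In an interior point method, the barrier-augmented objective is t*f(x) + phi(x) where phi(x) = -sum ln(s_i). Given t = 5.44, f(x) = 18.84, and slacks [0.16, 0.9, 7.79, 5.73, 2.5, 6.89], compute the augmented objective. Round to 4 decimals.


Step 1: Compute log-barrier.
ln values: [-1.8326, -0.1054, 2.0528, 1.7457, 0.9163, 1.9301]
phi = -(-1.8326 - 0.1054 + 2.0528 + 1.7457 + 0.9163 + 1.9301) = -4.707
Step 2: Compute augmented objective.
t*f(x) = 5.44*18.84 = 102.4896
Total = 102.4896 - 4.707 = 97.7826


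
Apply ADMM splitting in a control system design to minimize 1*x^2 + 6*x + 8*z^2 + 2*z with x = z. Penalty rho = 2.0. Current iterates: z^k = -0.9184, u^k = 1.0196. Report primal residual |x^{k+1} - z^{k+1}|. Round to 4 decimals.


ADMM iteration with rho = 2.0, z^k = -0.9184, u^k = 1.0196
Step 1: x-update.
Minimize 1*x^2 + 6*x + (2.0/2)*(x + 0.9184 + 1.0196)^2
FOC: (2*1 + 2.0)*x = -6 + 2.0*(-0.9184 - 1.0196)
x^{k+1} = -2.469
Step 2: z-update.
Minimize 8*z^2 + 2*z + (2.0/2)*(-2.469 - z + 1.0196)^2
FOC: (2*8 + 2.0)*z = -2 + 2.0*(-2.469 + 1.0196)
z^{k+1} = -0.2722
Step 3: u-update.
u^{k+1} = 1.0196 - 2.469 + 0.2722 = -1.1772
Step 4: Primal residual = |-2.469 + 0.2722| = 2.1968


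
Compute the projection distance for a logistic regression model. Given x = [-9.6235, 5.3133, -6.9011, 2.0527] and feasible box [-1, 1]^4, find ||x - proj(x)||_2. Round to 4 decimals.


Project each component onto [-1, 1].
clip(-9.6235) = -1.0, clip(5.3133) = 1.0, clip(-6.9011) = -1.0, clip(2.0527) = 1.0
Projection = [-1.0, 1.0, -1.0, 1.0]
Squared diffs: [74.3648, 18.6046, 34.823, 1.1082]
Distance = sqrt(128.9006) = 11.3534


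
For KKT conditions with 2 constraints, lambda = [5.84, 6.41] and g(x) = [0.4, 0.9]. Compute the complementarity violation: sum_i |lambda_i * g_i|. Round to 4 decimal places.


KKT complementary slackness check:
lambda_1 * g_1 = 5.84 * 0.4 = 2.336
lambda_2 * g_2 = 6.41 * 0.9 = 5.769
Total violation = 2.336 + 5.769 = 8.105


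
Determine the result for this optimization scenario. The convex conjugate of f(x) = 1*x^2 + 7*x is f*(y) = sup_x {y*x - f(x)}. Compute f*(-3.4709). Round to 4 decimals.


f*(y) = sup_x {y*x - a*x^2 - b*x} = sup_x {(y-b)*x - a*x^2}
FOC: (y - b) - 2a*x = 0 => x* = (y - b)/(2a)
x* = (-3.4709 - 7)/(2*1) = -5.2355
f*(-3.4709) = (y-b)^2/(4a) = (-3.4709 - 7)^2/(4*1)
= 109.6397/4 = 27.4099


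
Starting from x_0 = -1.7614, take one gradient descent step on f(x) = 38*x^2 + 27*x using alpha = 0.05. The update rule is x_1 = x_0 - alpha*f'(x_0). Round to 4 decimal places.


We compute the gradient at x_0 and apply the update.
f'(x) = 76*x + 27
f'(-1.7614) = 76*-1.7614 + 27 = -106.8664
x_1 = -1.7614 - 0.05*-106.8664 = 3.5819


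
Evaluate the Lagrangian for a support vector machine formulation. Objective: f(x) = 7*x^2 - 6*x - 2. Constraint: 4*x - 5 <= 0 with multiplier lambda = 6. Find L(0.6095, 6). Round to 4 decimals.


Step 1: Evaluate f(x).
f(0.6095) = 7*0.6095^2 - 6*0.6095 - 2 = -3.0566
Step 2: Evaluate g(x).
g(0.6095) = 4*0.6095 - 5 = -2.562
Step 3: Compute Lagrangian.
L = -3.0566 + 6*-2.562 = -18.4286


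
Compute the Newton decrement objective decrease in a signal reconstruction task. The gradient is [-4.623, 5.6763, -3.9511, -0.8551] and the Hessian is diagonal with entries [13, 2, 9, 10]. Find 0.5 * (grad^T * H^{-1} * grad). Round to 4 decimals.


Step 1: H is diagonal, so H^(-1) * g = [-0.3556, 2.8382, -0.439, -0.0855].
Step 2: g^T H^(-1) g = sum_i g_i^2 / H_ii
  = (-4.623)^2/13 + (5.6763)^2/2 + (-3.9511)^2/9 + (-0.8551)^2/10
  = 1.644 + 16.1102 + 1.7346 + 0.0731 = 19.5619
Step 3: Objective decrease = 0.5 * g^T H^(-1) g = 9.7809


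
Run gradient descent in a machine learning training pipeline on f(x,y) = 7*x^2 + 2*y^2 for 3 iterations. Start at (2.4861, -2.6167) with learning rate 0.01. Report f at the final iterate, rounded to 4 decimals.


Gradient descent on f(x,y) = 7*x^2 + 2*y^2.
Starting point: (2.4861, -2.6167), alpha = 0.01
Step 1: grad_x = 2*7*2.4861 = 34.8054, grad_y = 2*2*-2.6167 = -10.4668
  x_1 = 2.4861 - 0.01*34.8054 = 2.138
  y_1 = -2.6167 - 0.01*-10.4668 = -2.512
Step 2: grad_x = 2*7*2.138 = 29.9326, grad_y = 2*2*-2.512 = -10.0481
  x_2 = 2.138 - 0.01*29.9326 = 1.8387
  y_2 = -2.512 - 0.01*-10.0481 = -2.4116
Step 3: grad_x = 2*7*1.8387 = 25.7421, grad_y = 2*2*-2.4116 = -9.6462
  x_3 = 1.8387 - 0.01*25.7421 = 1.5813
  y_3 = -2.4116 - 0.01*-9.6462 = -2.3151
f(1.5813, -2.3151) = 7*1.5813^2 + 2*(-2.3151)^2 = 28.2228


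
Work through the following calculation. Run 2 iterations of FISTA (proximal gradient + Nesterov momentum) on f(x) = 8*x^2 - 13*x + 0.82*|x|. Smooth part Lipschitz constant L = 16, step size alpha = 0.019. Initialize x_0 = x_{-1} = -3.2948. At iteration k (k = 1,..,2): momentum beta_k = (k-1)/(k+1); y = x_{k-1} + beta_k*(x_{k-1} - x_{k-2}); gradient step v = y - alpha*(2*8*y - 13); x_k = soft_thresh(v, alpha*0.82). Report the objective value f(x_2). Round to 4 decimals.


FISTA on f(x) = 8*x^2 - 13*x + 0.82*|x|
L = 16, alpha = 0.019
Iteration 1: beta = 0.0, y = -3.2948 + 0.0*(-3.2948 + 3.2948) = -3.2948
  grad(y) = -65.7168, v = y - alpha*grad = -2.0462
  prox(v) = soft_thresh(-2.0462, 0.0156) = -2.0306
Iteration 2: beta = 0.3333, y = -2.0306 + 0.3333*(-2.0306 + 3.2948) = -1.6092
  grad(y) = -38.7472, v = y - alpha*grad = -0.873
  prox(v) = soft_thresh(-0.873, 0.0156) = -0.8574
f(x_2) = 8*(-0.8574)^2 - 13*(-0.8574) + 0.82*|-0.8574| = 17.731


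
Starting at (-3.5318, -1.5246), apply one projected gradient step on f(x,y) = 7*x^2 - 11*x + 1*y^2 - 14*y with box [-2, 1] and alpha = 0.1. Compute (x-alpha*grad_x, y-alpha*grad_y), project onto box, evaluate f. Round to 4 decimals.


Step 1: Compute gradient at (-3.5318, -1.5246).
grad_x = 2*7*-3.5318 - 11 = -60.4452
grad_y = 2*1*-1.5246 - 14 = -17.0492
Step 2: Gradient step.
x_raw = -3.5318 - 0.1*-60.4452 = 2.5127
y_raw = -1.5246 - 0.1*-17.0492 = 0.1803
Step 3: Project onto [-2, 1].
x_proj = clip(2.5127) = 1.0
y_proj = clip(0.1803) = 0.1803
Step 4: Evaluate f.
f(1.0, 0.1803) = -6.492


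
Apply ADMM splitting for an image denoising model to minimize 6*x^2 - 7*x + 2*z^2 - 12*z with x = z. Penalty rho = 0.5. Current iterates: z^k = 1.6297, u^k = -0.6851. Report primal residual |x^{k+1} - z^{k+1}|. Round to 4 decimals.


ADMM iteration with rho = 0.5, z^k = 1.6297, u^k = -0.6851
Step 1: x-update.
Minimize 6*x^2 - 7*x + (0.5/2)*(x - 1.6297 - 0.6851)^2
FOC: (2*6 + 0.5)*x = 7 + 0.5*(1.6297 + 0.6851)
x^{k+1} = 0.6526
Step 2: z-update.
Minimize 2*z^2 - 12*z + (0.5/2)*(0.6526 - z - 0.6851)^2
FOC: (2*2 + 0.5)*z = 12 + 0.5*(0.6526 - 0.6851)
z^{k+1} = 2.6631
Step 3: u-update.
u^{k+1} = -0.6851 + 0.6526 - 2.6631 = -2.6956
Step 4: Primal residual = |0.6526 - 2.6631| = 2.0105


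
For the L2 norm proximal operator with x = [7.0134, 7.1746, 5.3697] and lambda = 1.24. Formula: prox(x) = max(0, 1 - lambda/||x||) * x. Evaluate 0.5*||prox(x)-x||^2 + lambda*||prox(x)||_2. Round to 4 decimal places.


Step 1: Compute ||x||.
||x|| = 11.3796
Step 2: Compute scaling factor.
scale = max(0, 1 - 1.24/11.3796) = 0.891
Step 3: prox(x) = [6.2492, 6.3928, 4.7846]
||prox(x)|| = 10.1396
Step 4: Proximal objective.
0.5*||prox-x||^2 = 0.7688
lambda*||prox|| = 12.5731
Total = 13.342


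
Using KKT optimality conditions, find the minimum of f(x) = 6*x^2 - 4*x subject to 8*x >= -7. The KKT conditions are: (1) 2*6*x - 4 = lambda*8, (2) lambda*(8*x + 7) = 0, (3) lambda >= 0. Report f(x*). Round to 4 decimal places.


Step 1: Try lambda = 0 (constraint inactive).
Stationarity: 2*6*x - 4 = 0
x* = 4/(2*6) = 1/3 = 0.3333 (rounded; the exact value 1/3 is used below)
Check constraint: 8*0.3333 = 2.6664 >= -7 -- satisfied.
Step 2: Compute optimal value.
f(x*) = 6*(1/3)^2 - 4*(1/3) = -0.6667


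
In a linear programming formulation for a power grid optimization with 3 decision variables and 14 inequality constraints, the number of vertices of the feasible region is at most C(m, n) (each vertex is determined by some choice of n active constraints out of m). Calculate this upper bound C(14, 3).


Each vertex corresponds to some choice of n active constraints out of m, so the number of vertices is at most C(m, n) = m! / (n!(m-n)!).
m = 14, n = 3
Numerator: 14 * 13 * 12
Denominator: 3! = 6
C(14, 3) = 364


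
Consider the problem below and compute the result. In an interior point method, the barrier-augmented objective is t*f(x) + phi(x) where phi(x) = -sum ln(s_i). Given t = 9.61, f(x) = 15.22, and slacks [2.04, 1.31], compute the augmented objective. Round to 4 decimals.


Step 1: Compute log-barrier.
ln values: [0.7129, 0.27]
phi = -(0.7129 + 0.27) = -0.983
Step 2: Compute augmented objective.
t*f(x) = 9.61*15.22 = 146.2642
Total = 146.2642 - 0.983 = 145.2812


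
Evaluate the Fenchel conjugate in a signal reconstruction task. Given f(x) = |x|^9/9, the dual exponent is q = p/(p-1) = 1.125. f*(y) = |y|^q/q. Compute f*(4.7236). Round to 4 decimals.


The conjugate exponent q satisfies 1/p + 1/q = 1.
p = 9, so q = 9/(9 - 1) = 1.125
|y|^q = 4.7236^1.125 = 5.7353
f*(4.7236) = 5.7353 / 1.125 = 5.0981


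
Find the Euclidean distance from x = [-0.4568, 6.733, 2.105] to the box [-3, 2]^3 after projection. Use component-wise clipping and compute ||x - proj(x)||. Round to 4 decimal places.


Project each component onto [-3, 2].
clip(-0.4568) = -0.4568, clip(6.733) = 2.0, clip(2.105) = 2.0
Projection = [-0.4568, 2.0, 2.0]
Squared diffs: [0.0, 22.4013, 0.011]
Distance = sqrt(22.4123) = 4.7342


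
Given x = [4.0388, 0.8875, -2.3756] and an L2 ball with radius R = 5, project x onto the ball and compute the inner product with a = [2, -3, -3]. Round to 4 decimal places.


Step 1: Compute ||x|| (intermediates to 6 decimals).
||x|| = sqrt(4.0388^2 + 0.8875^2 + (-2.3756)^2) = 4.768966
Step 2: Project.
Since ||x|| <= R, proj = x (no scaling needed).
proj(x) = [4.0388, 0.8875, -2.3756]
Step 3: Dot product.
a^T * proj(x) = 2*4.0388 - 3*0.8875 - 3*(-2.3756) = 12.5419


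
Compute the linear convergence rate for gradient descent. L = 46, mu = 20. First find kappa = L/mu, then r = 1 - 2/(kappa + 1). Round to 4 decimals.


Step 1: Compute the condition number.
kappa = L/mu = 46/20 = 2.3
Step 2: Compute the convergence rate.
r = 1 - 2/(kappa + 1) = 1 - 2*mu/(L + mu) = (L - mu)/(L + mu) = 26/66 = 0.3939


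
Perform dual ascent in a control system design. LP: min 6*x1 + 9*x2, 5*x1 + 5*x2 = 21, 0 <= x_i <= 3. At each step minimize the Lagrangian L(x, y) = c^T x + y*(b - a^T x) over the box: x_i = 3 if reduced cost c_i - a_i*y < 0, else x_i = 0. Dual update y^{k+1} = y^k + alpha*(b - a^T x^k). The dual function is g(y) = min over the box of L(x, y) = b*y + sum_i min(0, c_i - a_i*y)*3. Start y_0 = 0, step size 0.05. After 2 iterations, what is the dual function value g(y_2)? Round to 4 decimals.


Dual ascent for LP: min 6*x1 + 9*x2, 5*x1 + 5*x2 = 21, 0 <= x_i <= 3
Step 1: y^k = 0.0, reduced costs: (6.0, 9.0)
  x^k = (0.0, 0.0), subgradient = b - a^T x = 21.0
  y^{k+1} = 0.0 + 0.05*21.0 = 1.05
Step 2: y^k = 1.05, reduced costs: (0.75, 3.75)
  x^k = (0.0, 0.0), subgradient = b - a^T x = 21.0
  y^{k+1} = 1.05 + 0.05*21.0 = 2.1
Dual objective at y_2 = 2.1: reduced costs (-4.5, -1.5), box minimizer x = (3.0, 3.0)
g(y_2) = b*y + (c1 - a1*y)*x1 + (c2 - a2*y)*x2 = 21*2.1 + (-4.5)*3.0 + (-1.5)*3.0 = 44.1 - 13.5 - 4.5 = 26.1


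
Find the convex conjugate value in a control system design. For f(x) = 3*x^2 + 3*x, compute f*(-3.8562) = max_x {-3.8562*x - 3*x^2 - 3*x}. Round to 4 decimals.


f*(y) = sup_x {y*x - a*x^2 - b*x} = sup_x {(y-b)*x - a*x^2}
FOC: (y - b) - 2a*x = 0 => x* = (y - b)/(2a)
x* = (-3.8562 - 3)/(2*3) = -1.1427
f*(-3.8562) = (y-b)^2/(4a) = (-3.8562 - 3)^2/(4*3)
= 47.0075/12 = 3.9173


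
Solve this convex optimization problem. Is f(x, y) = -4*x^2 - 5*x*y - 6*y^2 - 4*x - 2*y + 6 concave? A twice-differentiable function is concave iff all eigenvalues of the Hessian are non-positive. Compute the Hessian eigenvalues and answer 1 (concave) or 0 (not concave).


The Hessian of f(x,y) = -4*x^2 - 5*x*y - 6*y^2 - 4*x - 2*y + 6 is:
H = [[-8, -5], [-5, -12]]
Trace = -8 - 12 = -20
Determinant = -8*-12 - (-5)^2 = 71
Discriminant = (-20)^2 - 4*71 = 116.0
Eigenvalues: lambda_1 = -15.3852, lambda_2 = -4.6148
The function is concave.

1


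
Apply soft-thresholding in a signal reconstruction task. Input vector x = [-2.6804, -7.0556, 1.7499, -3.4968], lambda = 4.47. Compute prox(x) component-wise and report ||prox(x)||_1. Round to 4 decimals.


Soft-thresholding with lambda = 4.47:
prox(-2.6804) = sign(-2.6804)*max(|-2.6804| - 4.47, 0) = 0.0
prox(-7.0556) = sign(-7.0556)*max(|-7.0556| - 4.47, 0) = -2.5856
prox(1.7499) = sign(1.7499)*max(|1.7499| - 4.47, 0) = 0.0
prox(-3.4968) = sign(-3.4968)*max(|-3.4968| - 4.47, 0) = 0.0
prox(x) = [0.0, -2.5856, 0.0, 0.0]
||prox(x)||_1 = 0.0 + 2.5856 + 0.0 + 0.0 = 2.5856


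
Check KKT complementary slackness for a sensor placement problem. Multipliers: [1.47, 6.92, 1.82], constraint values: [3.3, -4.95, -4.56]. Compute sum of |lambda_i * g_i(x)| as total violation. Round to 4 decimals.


KKT complementary slackness check:
lambda_1 * g_1 = 1.47 * 3.3 = 4.851
lambda_2 * g_2 = 6.92 * -4.95 = -34.254
lambda_3 * g_3 = 1.82 * -4.56 = -8.2992
Total violation = 4.851 + 34.254 + 8.2992 = 47.4042


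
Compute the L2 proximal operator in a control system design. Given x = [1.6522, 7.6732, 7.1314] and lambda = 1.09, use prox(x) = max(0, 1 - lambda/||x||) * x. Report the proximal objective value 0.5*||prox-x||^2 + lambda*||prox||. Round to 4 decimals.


Step 1: Compute ||x||.
||x|| = 10.6049
Step 2: Compute scaling factor.
scale = max(0, 1 - 1.09/10.6049) = 0.8972
Step 3: prox(x) = [1.4824, 6.8845, 6.3984]
||prox(x)|| = 9.5149
Step 4: Proximal objective.
0.5*||prox-x||^2 = 0.5941
lambda*||prox|| = 10.3712
Total = 10.9653


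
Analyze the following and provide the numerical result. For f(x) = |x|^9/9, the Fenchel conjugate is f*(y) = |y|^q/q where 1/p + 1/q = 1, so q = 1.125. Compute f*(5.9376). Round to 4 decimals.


The conjugate exponent q satisfies 1/p + 1/q = 1.
p = 9, so q = 9/(9 - 1) = 1.125
|y|^q = 5.9376^1.125 = 7.4184
f*(5.9376) = 7.4184 / 1.125 = 6.5942


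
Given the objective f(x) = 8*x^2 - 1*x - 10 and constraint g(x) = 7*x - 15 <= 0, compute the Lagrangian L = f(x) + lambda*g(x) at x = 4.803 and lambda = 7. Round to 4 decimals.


Step 1: Evaluate f(x).
f(4.803) = 8*4.803^2 - 1*4.803 - 10 = 169.7475
Step 2: Evaluate g(x).
g(4.803) = 7*4.803 - 15 = 18.621
Step 3: Compute Lagrangian.
L = 169.7475 + 7*18.621 = 300.0945


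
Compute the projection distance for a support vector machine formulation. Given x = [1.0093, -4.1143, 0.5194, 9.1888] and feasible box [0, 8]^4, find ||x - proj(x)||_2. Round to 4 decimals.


Project each component onto [0, 8].
clip(1.0093) = 1.0093, clip(-4.1143) = 0.0, clip(0.5194) = 0.5194, clip(9.1888) = 8.0
Projection = [1.0093, 0.0, 0.5194, 8.0]
Squared diffs: [0.0, 16.9275, 0.0, 1.4132]
Distance = sqrt(18.3407) = 4.2826


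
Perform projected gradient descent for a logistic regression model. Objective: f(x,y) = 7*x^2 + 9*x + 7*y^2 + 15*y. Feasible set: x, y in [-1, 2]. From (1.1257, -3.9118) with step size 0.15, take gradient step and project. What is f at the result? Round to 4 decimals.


Step 1: Compute gradient at (1.1257, -3.9118).
grad_x = 2*7*1.1257 + 9 = 24.7598
grad_y = 2*7*-3.9118 + 15 = -39.7652
Step 2: Gradient step.
x_raw = 1.1257 - 0.15*24.7598 = -2.5883
y_raw = -3.9118 - 0.15*-39.7652 = 2.053
Step 3: Project onto [-1, 2].
x_proj = clip(-2.5883) = -1.0
y_proj = clip(2.053) = 2.0
Step 4: Evaluate f.
f(-1.0, 2.0) = 56.0


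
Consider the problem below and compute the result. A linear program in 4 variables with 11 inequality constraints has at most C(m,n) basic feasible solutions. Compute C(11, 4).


Each vertex corresponds to some choice of n active constraints out of m, so the number of vertices is at most C(m, n) = m! / (n!(m-n)!).
m = 11, n = 4
Numerator: 11 * 10 * 9 * 8
Denominator: 4! = 24
C(11, 4) = 330


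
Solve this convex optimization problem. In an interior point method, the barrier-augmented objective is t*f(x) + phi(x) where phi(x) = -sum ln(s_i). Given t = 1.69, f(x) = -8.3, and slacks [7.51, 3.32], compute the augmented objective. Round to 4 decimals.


Step 1: Compute log-barrier.
ln values: [2.0162, 1.2]
phi = -(2.0162 + 1.2) = -3.2162
Step 2: Compute augmented objective.
t*f(x) = 1.69*-8.3 = -14.027
Total = -14.027 - 3.2162 = -17.2432


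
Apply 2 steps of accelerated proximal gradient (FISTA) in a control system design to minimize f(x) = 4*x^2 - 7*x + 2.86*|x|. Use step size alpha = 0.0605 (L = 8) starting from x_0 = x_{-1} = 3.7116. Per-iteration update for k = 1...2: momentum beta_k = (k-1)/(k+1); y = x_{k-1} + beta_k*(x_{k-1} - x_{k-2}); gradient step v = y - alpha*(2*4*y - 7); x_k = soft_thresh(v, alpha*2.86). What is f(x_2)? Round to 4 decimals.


FISTA on f(x) = 4*x^2 - 7*x + 2.86*|x|
L = 8, alpha = 0.0605
Iteration 1: beta = 0.0, y = 3.7116 + 0.0*(3.7116 - 3.7116) = 3.7116
  grad(y) = 22.6928, v = y - alpha*grad = 2.3387
  prox(v) = soft_thresh(2.3387, 0.173) = 2.1657
Iteration 2: beta = 0.3333, y = 2.1657 + 0.3333*(2.1657 - 3.7116) = 1.6503
  grad(y) = 6.2027, v = y - alpha*grad = 1.2751
  prox(v) = soft_thresh(1.2751, 0.173) = 1.102
f(x_2) = 4*1.102^2 - 7*1.102 + 2.86*|1.102| = 0.2956


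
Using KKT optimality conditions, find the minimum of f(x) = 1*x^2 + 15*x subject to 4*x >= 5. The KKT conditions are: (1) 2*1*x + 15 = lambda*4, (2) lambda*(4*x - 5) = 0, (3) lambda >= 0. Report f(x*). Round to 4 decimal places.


Step 1: Try lambda = 0 (constraint inactive).
x_unc = -15/(2*1) = -7.5
Check: 4*-7.5 = -30.0 < 5 -- violated!
Step 2: Constraint must be active: 4*x = 5
x* = 5/4 = 1.25
lambda = (2*1*1.25 + 15)/4 = 4.375
Step 3: Compute optimal value.
f(x*) = 1*1.25^2 + 15*1.25 = 20.3125


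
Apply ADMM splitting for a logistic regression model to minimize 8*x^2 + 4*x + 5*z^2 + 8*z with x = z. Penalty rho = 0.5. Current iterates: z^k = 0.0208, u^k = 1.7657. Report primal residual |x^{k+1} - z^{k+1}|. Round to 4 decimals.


ADMM iteration with rho = 0.5, z^k = 0.0208, u^k = 1.7657
Step 1: x-update.
Minimize 8*x^2 + 4*x + (0.5/2)*(x - 0.0208 + 1.7657)^2
FOC: (2*8 + 0.5)*x = -4 + 0.5*(0.0208 - 1.7657)
x^{k+1} = -0.2953
Step 2: z-update.
Minimize 5*z^2 + 8*z + (0.5/2)*(-0.2953 - z + 1.7657)^2
FOC: (2*5 + 0.5)*z = -8 + 0.5*(-0.2953 + 1.7657)
z^{k+1} = -0.6919
Step 3: u-update.
u^{k+1} = 1.7657 - 0.2953 + 0.6919 = 2.1623
Step 4: Primal residual = |-0.2953 + 0.6919| = 0.3966


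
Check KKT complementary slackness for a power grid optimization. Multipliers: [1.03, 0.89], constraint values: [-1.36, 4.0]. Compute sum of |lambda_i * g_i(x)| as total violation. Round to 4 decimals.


KKT complementary slackness check:
lambda_1 * g_1 = 1.03 * -1.36 = -1.4008
lambda_2 * g_2 = 0.89 * 4.0 = 3.56
Total violation = 1.4008 + 3.56 = 4.9608


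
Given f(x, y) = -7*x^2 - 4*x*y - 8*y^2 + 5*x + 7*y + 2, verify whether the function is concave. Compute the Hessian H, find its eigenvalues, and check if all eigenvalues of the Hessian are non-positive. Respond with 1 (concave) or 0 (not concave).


The Hessian of f(x,y) = -7*x^2 - 4*x*y - 8*y^2 + 5*x + 7*y + 2 is:
H = [[-14, -4], [-4, -16]]
Trace = -14 - 16 = -30
Determinant = -14*-16 - (-4)^2 = 208
Discriminant = (-30)^2 - 4*208 = 68.0
Eigenvalues: lambda_1 = -19.1231, lambda_2 = -10.8769
The function is concave.

1


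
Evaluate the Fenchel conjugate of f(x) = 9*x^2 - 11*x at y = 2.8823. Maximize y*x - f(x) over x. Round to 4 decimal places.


f*(y) = sup_x {y*x - a*x^2 - b*x} = sup_x {(y-b)*x - a*x^2}
FOC: (y - b) - 2a*x = 0 => x* = (y - b)/(2a)
x* = (2.8823 + 11)/(2*9) = 0.7712
f*(2.8823) = (y-b)^2/(4a) = (2.8823 + 11)^2/(4*9)
= 192.7183/36 = 5.3533


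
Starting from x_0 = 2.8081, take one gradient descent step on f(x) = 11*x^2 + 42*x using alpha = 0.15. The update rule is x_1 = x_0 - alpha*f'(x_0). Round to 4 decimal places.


We compute the gradient at x_0 and apply the update.
f'(x) = 22*x + 42
f'(2.8081) = 22*2.8081 + 42 = 103.7782
x_1 = 2.8081 - 0.15*103.7782 = -12.7586


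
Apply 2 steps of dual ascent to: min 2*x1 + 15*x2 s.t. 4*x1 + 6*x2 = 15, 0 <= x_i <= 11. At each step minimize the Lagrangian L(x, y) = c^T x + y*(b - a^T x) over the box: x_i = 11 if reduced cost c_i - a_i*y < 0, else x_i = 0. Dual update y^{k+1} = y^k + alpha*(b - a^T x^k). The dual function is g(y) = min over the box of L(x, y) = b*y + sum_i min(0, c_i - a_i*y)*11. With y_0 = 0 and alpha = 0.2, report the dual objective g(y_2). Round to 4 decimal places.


Dual ascent for LP: min 2*x1 + 15*x2, 4*x1 + 6*x2 = 15, 0 <= x_i <= 11
Step 1: y^k = 0.0, reduced costs: (2.0, 15.0)
  x^k = (0.0, 0.0), subgradient = b - a^T x = 15.0
  y^{k+1} = 0.0 + 0.2*15.0 = 3.0
Step 2: y^k = 3.0, reduced costs: (-10.0, -3.0)
  x^k = (11.0, 11.0), subgradient = b - a^T x = -95.0
  y^{k+1} = 3.0 + 0.2*-95.0 = -16.0
Dual objective at y_2 = -16.0: reduced costs (66.0, 111.0), box minimizer x = (0.0, 0.0)
g(y_2) = b*y + (c1 - a1*y)*x1 + (c2 - a2*y)*x2 = 15*(-16.0) + 66.0*0.0 + 111.0*0.0 = -240.0 + 0.0 + 0.0 = -240.0


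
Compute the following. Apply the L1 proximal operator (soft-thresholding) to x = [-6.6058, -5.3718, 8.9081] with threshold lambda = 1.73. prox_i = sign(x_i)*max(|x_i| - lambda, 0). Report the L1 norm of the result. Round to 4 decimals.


Soft-thresholding with lambda = 1.73:
prox(-6.6058) = sign(-6.6058)*max(|-6.6058| - 1.73, 0) = -4.8758
prox(-5.3718) = sign(-5.3718)*max(|-5.3718| - 1.73, 0) = -3.6418
prox(8.9081) = sign(8.9081)*max(|8.9081| - 1.73, 0) = 7.1781
prox(x) = [-4.8758, -3.6418, 7.1781]
||prox(x)||_1 = 4.8758 + 3.6418 + 7.1781 = 15.6957


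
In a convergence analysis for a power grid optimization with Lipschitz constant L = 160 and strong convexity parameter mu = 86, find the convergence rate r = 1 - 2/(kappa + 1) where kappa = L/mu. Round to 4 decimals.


Step 1: Compute the condition number.
kappa = L/mu = 160/86 = 1.8605
Step 2: Compute the convergence rate.
r = 1 - 2/(kappa + 1) = 1 - 2*mu/(L + mu) = (L - mu)/(L + mu) = 74/246 = 0.3008


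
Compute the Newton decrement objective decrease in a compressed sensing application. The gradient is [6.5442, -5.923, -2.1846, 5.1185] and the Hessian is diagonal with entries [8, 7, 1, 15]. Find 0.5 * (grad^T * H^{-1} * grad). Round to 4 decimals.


Step 1: H is diagonal, so H^(-1) * g = [0.818, -0.8461, -2.1846, 0.3412].
Step 2: g^T H^(-1) g = sum_i g_i^2 / H_ii
  = (6.5442)^2/8 + (-5.923)^2/7 + (-2.1846)^2/1 + (5.1185)^2/15
  = 5.3533 + 5.0117 + 4.7725 + 1.7466 = 16.8841
Step 3: Objective decrease = 0.5 * g^T H^(-1) g = 8.4421


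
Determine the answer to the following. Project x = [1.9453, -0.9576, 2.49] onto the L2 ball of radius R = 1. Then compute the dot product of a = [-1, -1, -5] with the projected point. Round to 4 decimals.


Step 1: Compute ||x|| (intermediates to 6 decimals).
||x|| = sqrt(1.9453^2 + (-0.9576)^2 + 2.49^2) = 3.30171
Step 2: Project.
Since ||x|| > R, scale = R/||x|| = 1/3.30171 = 0.302873, proj(x) = scale * x
proj(x) = [0.589179, -0.290031, 0.754154]
Step 3: Dot product.
a^T * proj(x) = -1*0.589179 - 1*(-0.290031) - 5*0.754154 = -4.0699


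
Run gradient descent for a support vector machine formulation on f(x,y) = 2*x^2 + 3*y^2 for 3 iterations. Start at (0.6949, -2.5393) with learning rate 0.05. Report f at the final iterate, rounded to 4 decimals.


Gradient descent on f(x,y) = 2*x^2 + 3*y^2.
Starting point: (0.6949, -2.5393), alpha = 0.05
Step 1: grad_x = 2*2*0.6949 = 2.7796, grad_y = 2*3*-2.5393 = -15.2358
  x_1 = 0.6949 - 0.05*2.7796 = 0.5559
  y_1 = -2.5393 - 0.05*-15.2358 = -1.7775
Step 2: grad_x = 2*2*0.5559 = 2.2237, grad_y = 2*3*-1.7775 = -10.6651
  x_2 = 0.5559 - 0.05*2.2237 = 0.4447
  y_2 = -1.7775 - 0.05*-10.6651 = -1.2443
Step 3: grad_x = 2*2*0.4447 = 1.7789, grad_y = 2*3*-1.2443 = -7.4655
  x_3 = 0.4447 - 0.05*1.7789 = 0.3558
  y_3 = -1.2443 - 0.05*-7.4655 = -0.871
f(0.3558, -0.871) = 2*0.3558^2 + 3*(-0.871)^2 = 2.529


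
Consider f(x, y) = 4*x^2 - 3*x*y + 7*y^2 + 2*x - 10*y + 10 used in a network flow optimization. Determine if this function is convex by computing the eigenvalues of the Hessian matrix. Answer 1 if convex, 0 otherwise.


The Hessian of f(x,y) = 4*x^2 - 3*x*y + 7*y^2 + 2*x - 10*y + 10 is:
H = [[8, -3], [-3, 14]]
Trace = 8 + 14 = 22
Determinant = 8*14 - (-3)^2 = 103
Discriminant = (22)^2 - 4*103 = 72.0
Eigenvalues: lambda_1 = 6.7574, lambda_2 = 15.2426
The function is convex.

1


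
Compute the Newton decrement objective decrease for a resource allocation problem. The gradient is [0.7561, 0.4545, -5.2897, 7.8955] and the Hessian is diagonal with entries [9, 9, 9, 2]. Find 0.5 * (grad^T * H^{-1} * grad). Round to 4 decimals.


Step 1: H is diagonal, so H^(-1) * g = [0.084, 0.0505, -0.5877, 3.9478].
Step 2: g^T H^(-1) g = sum_i g_i^2 / H_ii
  = (0.7561)^2/9 + (0.4545)^2/9 + (-5.2897)^2/9 + (7.8955)^2/2
  = 0.0635 + 0.023 + 3.109 + 31.1695 = 34.3649
Step 3: Objective decrease = 0.5 * g^T H^(-1) g = 17.1825


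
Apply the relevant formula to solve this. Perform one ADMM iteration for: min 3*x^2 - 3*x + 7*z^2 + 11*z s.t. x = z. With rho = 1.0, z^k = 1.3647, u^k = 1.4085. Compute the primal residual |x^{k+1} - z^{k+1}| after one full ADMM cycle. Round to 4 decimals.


ADMM iteration with rho = 1.0, z^k = 1.3647, u^k = 1.4085
Step 1: x-update.
Minimize 3*x^2 - 3*x + (1.0/2)*(x - 1.3647 + 1.4085)^2
FOC: (2*3 + 1.0)*x = 3 + 1.0*(1.3647 - 1.4085)
x^{k+1} = 0.4223
Step 2: z-update.
Minimize 7*z^2 + 11*z + (1.0/2)*(0.4223 - z + 1.4085)^2
FOC: (2*7 + 1.0)*z = -11 + 1.0*(0.4223 + 1.4085)
z^{k+1} = -0.6113
Step 3: u-update.
u^{k+1} = 1.4085 + 0.4223 + 0.6113 = 2.4421
Step 4: Primal residual = |0.4223 + 0.6113| = 1.0336


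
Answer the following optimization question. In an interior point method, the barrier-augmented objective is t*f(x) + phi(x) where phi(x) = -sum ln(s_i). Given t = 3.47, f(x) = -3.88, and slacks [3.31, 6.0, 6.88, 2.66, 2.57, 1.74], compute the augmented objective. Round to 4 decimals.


Step 1: Compute log-barrier.
ln values: [1.1969, 1.7918, 1.9286, 0.9783, 0.9439, 0.5539]
phi = -(1.1969 + 1.7918 + 1.9286 + 0.9783 + 0.9439 + 0.5539) = -7.3934
Step 2: Compute augmented objective.
t*f(x) = 3.47*-3.88 = -13.4636
Total = -13.4636 - 7.3934 = -20.857


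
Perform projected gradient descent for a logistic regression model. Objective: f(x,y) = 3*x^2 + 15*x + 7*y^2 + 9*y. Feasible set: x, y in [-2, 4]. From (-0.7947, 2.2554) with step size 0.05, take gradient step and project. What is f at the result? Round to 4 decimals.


Step 1: Compute gradient at (-0.7947, 2.2554).
grad_x = 2*3*-0.7947 + 15 = 10.2318
grad_y = 2*7*2.2554 + 9 = 40.5756
Step 2: Gradient step.
x_raw = -0.7947 - 0.05*10.2318 = -1.3063
y_raw = 2.2554 - 0.05*40.5756 = 0.2266
Step 3: Project onto [-2, 4].
x_proj = clip(-1.3063) = -1.3063
y_proj = clip(0.2266) = 0.2266
Step 4: Evaluate f.
f(-1.3063, 0.2266) = -12.0761


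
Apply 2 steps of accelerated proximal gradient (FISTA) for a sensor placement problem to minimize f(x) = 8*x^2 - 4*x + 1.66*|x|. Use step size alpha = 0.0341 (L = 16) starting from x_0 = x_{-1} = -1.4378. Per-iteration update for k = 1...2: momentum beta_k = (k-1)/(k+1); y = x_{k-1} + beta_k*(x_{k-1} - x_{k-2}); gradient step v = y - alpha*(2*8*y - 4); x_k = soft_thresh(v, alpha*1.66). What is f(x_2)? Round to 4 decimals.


FISTA on f(x) = 8*x^2 - 4*x + 1.66*|x|
L = 16, alpha = 0.0341
Iteration 1: beta = 0.0, y = -1.4378 + 0.0*(-1.4378 + 1.4378) = -1.4378
  grad(y) = -27.0048, v = y - alpha*grad = -0.5169
  prox(v) = soft_thresh(-0.5169, 0.0566) = -0.4603
Iteration 2: beta = 0.3333, y = -0.4603 + 0.3333*(-0.4603 + 1.4378) = -0.1345
  grad(y) = -6.1521, v = y - alpha*grad = 0.0753
  prox(v) = soft_thresh(0.0753, 0.0566) = 0.0187
f(x_2) = 8*0.0187^2 - 4*0.0187 + 1.66*|0.0187| = -0.0409


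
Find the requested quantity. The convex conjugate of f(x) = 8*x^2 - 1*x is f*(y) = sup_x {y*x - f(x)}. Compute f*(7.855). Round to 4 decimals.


f*(y) = sup_x {y*x - a*x^2 - b*x} = sup_x {(y-b)*x - a*x^2}
FOC: (y - b) - 2a*x = 0 => x* = (y - b)/(2a)
x* = (7.855 + 1)/(2*8) = 0.5534
f*(7.855) = (y-b)^2/(4a) = (7.855 + 1)^2/(4*8)
= 78.411/32 = 2.4503


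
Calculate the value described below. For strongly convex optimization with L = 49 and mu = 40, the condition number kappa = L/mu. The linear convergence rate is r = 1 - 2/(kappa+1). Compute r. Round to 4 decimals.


Step 1: Compute the condition number.
kappa = L/mu = 49/40 = 1.225
Step 2: Compute the convergence rate.
r = 1 - 2/(kappa + 1) = 1 - 2*mu/(L + mu) = (L - mu)/(L + mu) = 9/89 = 0.1011


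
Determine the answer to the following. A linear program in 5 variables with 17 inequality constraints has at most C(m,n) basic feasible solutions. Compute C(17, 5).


Each vertex corresponds to some choice of n active constraints out of m, so the number of vertices is at most C(m, n) = m! / (n!(m-n)!).
m = 17, n = 5
Numerator: 17 * 16 * 15 * 14 * 13
Denominator: 5! = 120
C(17, 5) = 6188


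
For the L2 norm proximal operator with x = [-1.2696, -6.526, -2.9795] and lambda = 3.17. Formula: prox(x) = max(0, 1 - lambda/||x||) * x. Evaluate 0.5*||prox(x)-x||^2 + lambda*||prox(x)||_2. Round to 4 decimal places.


Step 1: Compute ||x||.
||x|| = 7.2855
Step 2: Compute scaling factor.
scale = max(0, 1 - 3.17/7.2855) = 0.5649
Step 3: prox(x) = [-0.7172, -3.6865, -1.6831]
||prox(x)|| = 4.1155
Step 4: Proximal objective.
0.5*||prox-x||^2 = 5.0245
lambda*||prox|| = 13.0461
Total = 18.0705


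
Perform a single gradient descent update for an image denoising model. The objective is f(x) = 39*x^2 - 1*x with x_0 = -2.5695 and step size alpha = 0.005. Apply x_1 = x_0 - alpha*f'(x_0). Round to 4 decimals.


We compute the gradient at x_0 and apply the update.
f'(x) = 78*x - 1
f'(-2.5695) = 78*-2.5695 - 1 = -201.421
x_1 = -2.5695 - 0.005*-201.421 = -1.5624


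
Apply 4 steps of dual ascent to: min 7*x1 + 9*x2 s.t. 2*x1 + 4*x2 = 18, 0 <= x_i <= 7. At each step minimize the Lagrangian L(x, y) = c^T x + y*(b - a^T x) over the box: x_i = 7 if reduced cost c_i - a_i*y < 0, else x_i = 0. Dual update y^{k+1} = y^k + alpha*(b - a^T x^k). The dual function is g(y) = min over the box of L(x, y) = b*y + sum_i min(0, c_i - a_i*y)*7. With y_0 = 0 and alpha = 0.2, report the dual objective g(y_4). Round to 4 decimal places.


Dual ascent for LP: min 7*x1 + 9*x2, 2*x1 + 4*x2 = 18, 0 <= x_i <= 7
Step 1: y^k = 0.0, reduced costs: (7.0, 9.0)
  x^k = (0.0, 0.0), subgradient = b - a^T x = 18.0
  y^{k+1} = 0.0 + 0.2*18.0 = 3.6
Step 2: y^k = 3.6, reduced costs: (-0.2, -5.4)
  x^k = (7.0, 7.0), subgradient = b - a^T x = -24.0
  y^{k+1} = 3.6 + 0.2*-24.0 = -1.2
Step 3: y^k = -1.2, reduced costs: (9.4, 13.8)
  x^k = (0.0, 0.0), subgradient = b - a^T x = 18.0
  y^{k+1} = -1.2 + 0.2*18.0 = 2.4
Step 4: y^k = 2.4, reduced costs: (2.2, -0.6)
  x^k = (0.0, 7.0), subgradient = b - a^T x = -10.0
  y^{k+1} = 2.4 + 0.2*-10.0 = 0.4
Dual objective at y_4 = 0.4: reduced costs (6.2, 7.4), box minimizer x = (0.0, 0.0)
g(y_4) = b*y + (c1 - a1*y)*x1 + (c2 - a2*y)*x2 = 18*0.4 + 6.2*0.0 + 7.4*0.0 = 7.2 + 0.0 + 0.0 = 7.2


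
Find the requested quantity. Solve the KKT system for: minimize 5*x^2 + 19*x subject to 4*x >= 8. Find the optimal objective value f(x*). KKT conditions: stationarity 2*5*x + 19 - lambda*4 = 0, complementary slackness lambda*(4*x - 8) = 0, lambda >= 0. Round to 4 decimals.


Step 1: Try lambda = 0 (constraint inactive).
x_unc = -19/(2*5) = -1.9
Check: 4*-1.9 = -7.6 < 8 -- violated!
Step 2: Constraint must be active: 4*x = 8
x* = 8/4 = 2.0
lambda = (2*5*2.0 + 19)/4 = 9.75
Step 3: Compute optimal value.
f(x*) = 5*2.0^2 + 19*2.0 = 58.0
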